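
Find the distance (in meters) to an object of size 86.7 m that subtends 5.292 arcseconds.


D = size / theta_rad, theta_rad = 5.292 * pi/(180*3600) = 2.566e-05, D = 3.379e+06

3.379e+06 m


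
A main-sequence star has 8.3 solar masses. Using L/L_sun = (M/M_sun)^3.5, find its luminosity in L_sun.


L/L_sun = (M/M_sun)^3.5 = 8.3^3.5 = 1647.3024

1647.3024 L_sun


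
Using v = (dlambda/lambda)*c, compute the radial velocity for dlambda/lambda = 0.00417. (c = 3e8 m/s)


v = (dlambda/lambda) * c = 0.00417 * 3e8 = 1.251e+06

1.251e+06 m/s


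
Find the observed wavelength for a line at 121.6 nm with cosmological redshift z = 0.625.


lam_obs = lam_emit * (1 + z) = 121.6 * (1 + 0.625) = 197.6

197.6 nm


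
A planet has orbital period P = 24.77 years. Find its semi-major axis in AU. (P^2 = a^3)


a = P^(2/3) = 24.77^(2/3) = 8.4974

8.4974 AU


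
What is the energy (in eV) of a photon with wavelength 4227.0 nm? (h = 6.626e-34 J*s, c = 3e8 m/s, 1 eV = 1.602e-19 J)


E = hc/lambda = 6.626e-34 * 3e8 / 4.227e-06 = 4.703e-20 J = 0.2935 eV

0.2935 eV


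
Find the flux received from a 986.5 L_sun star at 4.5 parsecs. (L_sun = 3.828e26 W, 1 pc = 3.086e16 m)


F = L / (4*pi*d^2) = 3.776e+29 / (4*pi*(1.389e+17)^2) = 1.558e-06

1.558e-06 W/m^2


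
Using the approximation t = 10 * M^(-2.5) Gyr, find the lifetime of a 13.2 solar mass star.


t = 10 * M^(-2.5) = 10 * 13.2^(-2.5) = 0.0158

0.0158 Gyr


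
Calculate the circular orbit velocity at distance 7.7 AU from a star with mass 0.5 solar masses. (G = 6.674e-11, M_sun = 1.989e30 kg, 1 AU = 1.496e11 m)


v = sqrt(GM/r) = sqrt(6.674e-11 * 9.945e+29 / 1.152e+12) = 7590.7438

7590.7438 m/s


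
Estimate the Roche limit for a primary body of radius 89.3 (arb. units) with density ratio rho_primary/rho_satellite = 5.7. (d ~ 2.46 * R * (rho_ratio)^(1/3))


d_Roche = 2.46 * 89.3 * 5.7^(1/3) = 392.4143

392.4143


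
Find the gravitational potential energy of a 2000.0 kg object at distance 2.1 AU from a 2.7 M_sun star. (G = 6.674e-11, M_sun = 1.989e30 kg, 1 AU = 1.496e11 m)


M = 2.7 * 1.989e30 kg = 5.3703e+30 kg; r = 2.1 AU * 1.496e11 m/AU = 3.1416e+11 m. U = -GM*m/r = -(6.674e-11 * 5.3703e+30 * 2000.0) / 3.1416e+11 = -2.282e+12

-2.282e+12 J


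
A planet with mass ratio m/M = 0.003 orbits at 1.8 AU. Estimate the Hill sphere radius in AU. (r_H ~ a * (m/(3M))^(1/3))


r_H = a * (m/3M)^(1/3) = 1.8 * (0.003/3)^(1/3) = 0.18

0.18 AU


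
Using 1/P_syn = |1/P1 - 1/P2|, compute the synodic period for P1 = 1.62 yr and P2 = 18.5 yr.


1/P_syn = |1/P1 - 1/P2| = |1/1.62 - 1/18.5| => P_syn = 1.7755

1.7755 years


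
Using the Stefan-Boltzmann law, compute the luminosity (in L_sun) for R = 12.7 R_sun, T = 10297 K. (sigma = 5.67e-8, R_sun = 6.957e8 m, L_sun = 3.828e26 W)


R = 12.7 * 6.957e8 m = 8.83539e+09 m. L = 4*pi*R^2*sigma*T^4 = 4*pi*(8.83539e+09)^2 * 5.67e-8 * 10297^4 = 6.252982633e+29 W. L/L_sun = 6.252982633e+29 / 3.828e26 = 1633.4855

1633.4855 L_sun


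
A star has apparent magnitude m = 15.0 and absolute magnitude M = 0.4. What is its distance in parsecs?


d = 10^((m - M + 5)/5) = 10^((15.0 - 0.4 + 5)/5) = 8317.6377

8317.6377 pc


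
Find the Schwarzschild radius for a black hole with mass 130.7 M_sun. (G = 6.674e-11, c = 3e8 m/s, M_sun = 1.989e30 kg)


M = 130.7 * 1.989e30 kg = 2.599623e+32 kg. rs = 2GM/c^2 = 2 * 6.674e-11 * 2.599623e+32 / (3e8)^2 = 385552.9756

385552.9756 m


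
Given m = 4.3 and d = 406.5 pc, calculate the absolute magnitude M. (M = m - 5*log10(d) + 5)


M = m - 5*log10(d) + 5 = 4.3 - 5*log10(406.5) + 5 = -3.7453

-3.7453


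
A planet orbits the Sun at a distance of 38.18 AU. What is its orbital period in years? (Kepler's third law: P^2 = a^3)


P = a^(3/2) = 38.18^1.5 = 235.9141

235.9141 years


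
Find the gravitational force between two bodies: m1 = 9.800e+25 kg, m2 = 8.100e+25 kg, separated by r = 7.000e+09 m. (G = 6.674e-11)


F = G*m1*m2/r^2 = 6.674e-11 * 9.800e+25 * 8.100e+25 / (7.000e+09)^2 = 6.674e-11 * 7.938e+51 / 4.900e+19 = 1.081e+22

1.081e+22 N


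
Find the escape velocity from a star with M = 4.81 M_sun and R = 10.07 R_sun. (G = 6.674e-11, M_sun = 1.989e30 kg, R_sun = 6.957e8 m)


M = 4.81 * 1.989e30 kg = 9.56709e+30 kg; R = 10.07 * 6.957e8 m = 7.005699e+09 m. v_esc = sqrt(2GM/R) = sqrt(2 * 6.674e-11 * 9.56709e+30 / 7.005699e+09) = 426945.3538

426945.3538 m/s


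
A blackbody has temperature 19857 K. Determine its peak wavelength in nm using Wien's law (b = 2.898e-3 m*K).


lam_max = b / T = 2.898e-3 / 19857 = 1.459e-07 m = 145.9435 nm

145.9435 nm


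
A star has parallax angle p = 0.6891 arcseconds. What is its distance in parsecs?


d = 1/p = 1/0.6891 = 1.4512

1.4512 pc


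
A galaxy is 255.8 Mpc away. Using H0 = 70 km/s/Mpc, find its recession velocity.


v = H0 * d = 70 * 255.8 = 17906.0

17906.0 km/s


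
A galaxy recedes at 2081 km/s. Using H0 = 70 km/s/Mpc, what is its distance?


d = v / H0 = 2081 / 70 = 29.7286

29.7286 Mpc


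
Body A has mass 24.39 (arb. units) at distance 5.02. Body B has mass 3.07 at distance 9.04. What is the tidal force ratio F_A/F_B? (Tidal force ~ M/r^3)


Ratio = (M1/r1^3) / (M2/r2^3) = (24.39/5.02^3) / (3.07/9.04^3) = 46.3946

46.3946


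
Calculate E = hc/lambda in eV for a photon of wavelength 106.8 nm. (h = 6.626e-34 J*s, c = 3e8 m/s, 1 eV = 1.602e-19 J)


E = hc/lambda = 6.626e-34 * 3e8 / 1.068e-07 = 1.861e-18 J = 11.6182 eV

11.6182 eV


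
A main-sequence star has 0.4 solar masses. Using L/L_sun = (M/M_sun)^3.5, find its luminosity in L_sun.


L/L_sun = (M/M_sun)^3.5 = 0.4^3.5 = 0.0405

0.0405 L_sun


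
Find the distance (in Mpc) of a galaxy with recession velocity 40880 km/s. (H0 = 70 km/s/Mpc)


d = v / H0 = 40880 / 70 = 584.0

584.0 Mpc


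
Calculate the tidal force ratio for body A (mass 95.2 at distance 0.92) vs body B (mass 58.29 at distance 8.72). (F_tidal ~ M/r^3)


Ratio = (M1/r1^3) / (M2/r2^3) = (95.2/0.92^3) / (58.29/8.72^3) = 1390.6853

1390.6853


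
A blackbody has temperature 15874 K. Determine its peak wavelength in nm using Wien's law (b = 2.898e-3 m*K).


lam_max = b / T = 2.898e-3 / 15874 = 1.826e-07 m = 182.5627 nm

182.5627 nm


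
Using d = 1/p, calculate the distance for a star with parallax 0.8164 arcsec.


d = 1/p = 1/0.8164 = 1.2249

1.2249 pc


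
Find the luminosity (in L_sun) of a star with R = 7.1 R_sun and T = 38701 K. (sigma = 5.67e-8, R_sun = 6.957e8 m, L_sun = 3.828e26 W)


R = 7.1 * 6.957e8 m = 4.93947e+09 m. L = 4*pi*R^2*sigma*T^4 = 4*pi*(4.93947e+09)^2 * 5.67e-8 * 38701^4 = 3.899800359e+31 W. L/L_sun = 3.899800359e+31 / 3.828e26 = 101875.6625

101875.6625 L_sun


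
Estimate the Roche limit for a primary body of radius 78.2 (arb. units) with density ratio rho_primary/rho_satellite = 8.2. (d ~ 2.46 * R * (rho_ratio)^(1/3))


d_Roche = 2.46 * 78.2 * 8.2^(1/3) = 387.9238

387.9238


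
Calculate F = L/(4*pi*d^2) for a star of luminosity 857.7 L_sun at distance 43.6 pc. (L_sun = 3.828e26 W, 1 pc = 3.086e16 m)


F = L / (4*pi*d^2) = 3.283e+29 / (4*pi*(1.345e+18)^2) = 1.443e-08

1.443e-08 W/m^2


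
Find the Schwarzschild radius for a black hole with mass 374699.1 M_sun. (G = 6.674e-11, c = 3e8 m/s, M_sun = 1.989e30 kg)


M = 374699.1 * 1.989e30 kg = 7.452765099e+35 kg. rs = 2GM/c^2 = 2 * 6.674e-11 * 7.452765099e+35 / (3e8)^2 = 1.105e+09

1.105e+09 m


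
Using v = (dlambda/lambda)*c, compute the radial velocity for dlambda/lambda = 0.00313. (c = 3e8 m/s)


v = (dlambda/lambda) * c = 0.00313 * 3e8 = 939000.0

939000.0 m/s


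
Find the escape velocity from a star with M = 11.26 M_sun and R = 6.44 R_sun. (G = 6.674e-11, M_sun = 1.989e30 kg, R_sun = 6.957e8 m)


M = 11.26 * 1.989e30 kg = 2.239614e+31 kg; R = 6.44 * 6.957e8 m = 4.480308e+09 m. v_esc = sqrt(2GM/R) = sqrt(2 * 6.674e-11 * 2.239614e+31 / 4.480308e+09) = 816847.0603

816847.0603 m/s


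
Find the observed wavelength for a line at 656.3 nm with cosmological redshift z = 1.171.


lam_obs = lam_emit * (1 + z) = 656.3 * (1 + 1.171) = 1424.8273

1424.8273 nm


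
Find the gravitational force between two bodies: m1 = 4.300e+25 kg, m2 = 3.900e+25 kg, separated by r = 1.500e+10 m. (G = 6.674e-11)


F = G*m1*m2/r^2 = 6.674e-11 * 4.300e+25 * 3.900e+25 / (1.500e+10)^2 = 6.674e-11 * 1.677e+51 / 2.250e+20 = 4.974e+20

4.974e+20 N


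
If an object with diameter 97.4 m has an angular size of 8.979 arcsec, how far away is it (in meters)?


D = size / theta_rad, theta_rad = 8.979 * pi/(180*3600) = 4.353e-05, D = 2.237e+06

2.237e+06 m


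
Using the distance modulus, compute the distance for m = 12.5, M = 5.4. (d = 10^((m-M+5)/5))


d = 10^((m - M + 5)/5) = 10^((12.5 - 5.4 + 5)/5) = 263.0268

263.0268 pc


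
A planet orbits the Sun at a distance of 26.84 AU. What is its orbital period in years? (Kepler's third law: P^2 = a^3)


P = a^(3/2) = 26.84^1.5 = 139.0509

139.0509 years


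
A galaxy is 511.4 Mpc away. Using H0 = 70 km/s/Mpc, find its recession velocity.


v = H0 * d = 70 * 511.4 = 35798.0

35798.0 km/s


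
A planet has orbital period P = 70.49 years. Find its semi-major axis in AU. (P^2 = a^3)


a = P^(2/3) = 70.49^(2/3) = 17.0642

17.0642 AU


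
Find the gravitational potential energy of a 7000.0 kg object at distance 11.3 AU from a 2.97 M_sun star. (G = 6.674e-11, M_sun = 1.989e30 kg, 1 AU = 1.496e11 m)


M = 2.97 * 1.989e30 kg = 5.90733e+30 kg; r = 11.3 AU * 1.496e11 m/AU = 1.69048e+12 m. U = -GM*m/r = -(6.674e-11 * 5.90733e+30 * 7000.0) / 1.69048e+12 = -1.633e+12

-1.633e+12 J


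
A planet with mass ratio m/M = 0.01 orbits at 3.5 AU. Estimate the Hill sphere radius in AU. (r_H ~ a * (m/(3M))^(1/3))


r_H = a * (m/3M)^(1/3) = 3.5 * (0.01/3)^(1/3) = 0.5228

0.5228 AU


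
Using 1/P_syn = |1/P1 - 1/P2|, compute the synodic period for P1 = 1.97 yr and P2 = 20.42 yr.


1/P_syn = |1/P1 - 1/P2| = |1/1.97 - 1/20.42| => P_syn = 2.1803

2.1803 years


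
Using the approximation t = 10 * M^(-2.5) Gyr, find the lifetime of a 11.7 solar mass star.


t = 10 * M^(-2.5) = 10 * 11.7^(-2.5) = 0.0214

0.0214 Gyr


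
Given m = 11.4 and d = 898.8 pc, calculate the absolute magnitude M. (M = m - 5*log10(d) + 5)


M = m - 5*log10(d) + 5 = 11.4 - 5*log10(898.8) + 5 = 1.6317

1.6317


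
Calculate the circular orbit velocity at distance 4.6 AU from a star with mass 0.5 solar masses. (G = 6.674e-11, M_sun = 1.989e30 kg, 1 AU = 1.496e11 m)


v = sqrt(GM/r) = sqrt(6.674e-11 * 9.945e+29 / 6.882e+11) = 9820.8885

9820.8885 m/s


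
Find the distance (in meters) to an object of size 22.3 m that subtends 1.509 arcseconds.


D = size / theta_rad, theta_rad = 1.509 * pi/(180*3600) = 7.316e-06, D = 3.048e+06

3.048e+06 m


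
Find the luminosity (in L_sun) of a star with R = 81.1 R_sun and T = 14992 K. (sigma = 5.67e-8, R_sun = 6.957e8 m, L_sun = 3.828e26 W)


R = 81.1 * 6.957e8 m = 5.642127e+10 m. L = 4*pi*R^2*sigma*T^4 = 4*pi*(5.642127e+10)^2 * 5.67e-8 * 14992^4 = 1.145821408e+32 W. L/L_sun = 1.145821408e+32 / 3.828e26 = 299326.3867

299326.3867 L_sun


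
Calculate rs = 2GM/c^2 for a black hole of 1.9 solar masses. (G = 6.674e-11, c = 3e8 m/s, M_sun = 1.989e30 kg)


M = 1.9 * 1.989e30 kg = 3.7791e+30 kg. rs = 2GM/c^2 = 2 * 6.674e-11 * 3.7791e+30 / (3e8)^2 = 5604.8252

5604.8252 m


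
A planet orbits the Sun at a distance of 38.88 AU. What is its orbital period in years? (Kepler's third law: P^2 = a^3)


P = a^(3/2) = 38.88^1.5 = 242.4317

242.4317 years


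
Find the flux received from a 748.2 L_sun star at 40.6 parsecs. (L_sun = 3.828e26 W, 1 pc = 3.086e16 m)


F = L / (4*pi*d^2) = 2.864e+29 / (4*pi*(1.253e+18)^2) = 1.452e-08

1.452e-08 W/m^2


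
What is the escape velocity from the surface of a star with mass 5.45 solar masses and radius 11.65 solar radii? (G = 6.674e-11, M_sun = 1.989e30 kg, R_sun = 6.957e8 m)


M = 5.45 * 1.989e30 kg = 1.084005e+31 kg; R = 11.65 * 6.957e8 m = 8.104905e+09 m. v_esc = sqrt(2GM/R) = sqrt(2 * 6.674e-11 * 1.084005e+31 / 8.104905e+09) = 422522.4383

422522.4383 m/s


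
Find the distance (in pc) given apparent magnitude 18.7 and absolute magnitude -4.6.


d = 10^((m - M + 5)/5) = 10^((18.7 - -4.6 + 5)/5) = 457088.1896

457088.1896 pc


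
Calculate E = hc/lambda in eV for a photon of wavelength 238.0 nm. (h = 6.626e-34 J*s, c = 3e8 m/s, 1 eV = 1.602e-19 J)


E = hc/lambda = 6.626e-34 * 3e8 / 2.380e-07 = 8.352e-19 J = 5.2135 eV

5.2135 eV


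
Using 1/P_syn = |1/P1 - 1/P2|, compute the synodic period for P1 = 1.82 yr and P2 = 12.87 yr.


1/P_syn = |1/P1 - 1/P2| = |1/1.82 - 1/12.87| => P_syn = 2.1198

2.1198 years


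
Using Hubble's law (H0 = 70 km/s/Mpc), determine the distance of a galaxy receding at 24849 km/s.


d = v / H0 = 24849 / 70 = 354.9857

354.9857 Mpc


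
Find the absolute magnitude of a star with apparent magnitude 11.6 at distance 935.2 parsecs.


M = m - 5*log10(d) + 5 = 11.6 - 5*log10(935.2) + 5 = 1.7455

1.7455


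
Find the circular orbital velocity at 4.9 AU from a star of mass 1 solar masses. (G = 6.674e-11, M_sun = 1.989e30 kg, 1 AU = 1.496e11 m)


v = sqrt(GM/r) = sqrt(6.674e-11 * 1.989e+30 / 7.330e+11) = 13456.9505

13456.9505 m/s


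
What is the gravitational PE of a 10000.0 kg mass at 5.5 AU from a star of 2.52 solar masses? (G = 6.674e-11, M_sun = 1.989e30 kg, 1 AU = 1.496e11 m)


M = 2.52 * 1.989e30 kg = 5.01228e+30 kg; r = 5.5 AU * 1.496e11 m/AU = 8.228e+11 m. U = -GM*m/r = -(6.674e-11 * 5.01228e+30 * 10000.0) / 8.228e+11 = -4.066e+12

-4.066e+12 J


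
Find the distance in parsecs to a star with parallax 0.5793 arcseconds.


d = 1/p = 1/0.5793 = 1.7262

1.7262 pc


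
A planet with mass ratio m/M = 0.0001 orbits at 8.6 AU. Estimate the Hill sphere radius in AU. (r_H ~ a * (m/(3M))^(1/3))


r_H = a * (m/3M)^(1/3) = 8.6 * (0.0001/3)^(1/3) = 0.2768

0.2768 AU


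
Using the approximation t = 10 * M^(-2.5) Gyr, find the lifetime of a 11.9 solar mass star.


t = 10 * M^(-2.5) = 10 * 11.9^(-2.5) = 0.0205

0.0205 Gyr


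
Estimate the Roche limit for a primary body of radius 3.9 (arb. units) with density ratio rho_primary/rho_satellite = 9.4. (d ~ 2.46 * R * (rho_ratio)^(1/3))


d_Roche = 2.46 * 3.9 * 9.4^(1/3) = 20.2477

20.2477


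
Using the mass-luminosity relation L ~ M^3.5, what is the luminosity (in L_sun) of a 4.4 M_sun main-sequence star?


L/L_sun = (M/M_sun)^3.5 = 4.4^3.5 = 178.6835

178.6835 L_sun


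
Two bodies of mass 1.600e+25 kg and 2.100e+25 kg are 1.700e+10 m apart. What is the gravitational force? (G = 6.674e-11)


F = G*m1*m2/r^2 = 6.674e-11 * 1.600e+25 * 2.100e+25 / (1.700e+10)^2 = 6.674e-11 * 3.360e+50 / 2.890e+20 = 7.759e+19

7.759e+19 N


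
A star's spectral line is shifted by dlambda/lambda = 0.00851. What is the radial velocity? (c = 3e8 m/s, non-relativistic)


v = (dlambda/lambda) * c = 0.00851 * 3e8 = 2.553e+06

2.553e+06 m/s


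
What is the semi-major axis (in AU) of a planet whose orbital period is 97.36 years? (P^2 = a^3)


a = P^(2/3) = 97.36^(2/3) = 21.1635

21.1635 AU


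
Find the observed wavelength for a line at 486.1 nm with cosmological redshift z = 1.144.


lam_obs = lam_emit * (1 + z) = 486.1 * (1 + 1.144) = 1042.1984

1042.1984 nm


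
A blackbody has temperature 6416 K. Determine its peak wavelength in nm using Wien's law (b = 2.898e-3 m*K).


lam_max = b / T = 2.898e-3 / 6416 = 4.517e-07 m = 451.6833 nm

451.6833 nm


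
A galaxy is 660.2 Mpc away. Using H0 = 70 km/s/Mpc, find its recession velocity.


v = H0 * d = 70 * 660.2 = 46214.0

46214.0 km/s


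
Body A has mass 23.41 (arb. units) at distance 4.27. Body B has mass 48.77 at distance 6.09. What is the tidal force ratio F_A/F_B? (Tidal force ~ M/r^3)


Ratio = (M1/r1^3) / (M2/r2^3) = (23.41/4.27^3) / (48.77/6.09^3) = 1.3926

1.3926


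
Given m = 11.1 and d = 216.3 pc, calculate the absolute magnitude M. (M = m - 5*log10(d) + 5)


M = m - 5*log10(d) + 5 = 11.1 - 5*log10(216.3) + 5 = 4.4247

4.4247


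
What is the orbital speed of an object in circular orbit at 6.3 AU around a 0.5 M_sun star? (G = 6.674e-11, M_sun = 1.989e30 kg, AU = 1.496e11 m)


v = sqrt(GM/r) = sqrt(6.674e-11 * 9.945e+29 / 9.425e+11) = 8391.8831

8391.8831 m/s


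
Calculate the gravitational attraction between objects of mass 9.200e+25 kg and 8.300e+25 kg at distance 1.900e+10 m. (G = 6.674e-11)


F = G*m1*m2/r^2 = 6.674e-11 * 9.200e+25 * 8.300e+25 / (1.900e+10)^2 = 6.674e-11 * 7.636e+51 / 3.610e+20 = 1.412e+21

1.412e+21 N


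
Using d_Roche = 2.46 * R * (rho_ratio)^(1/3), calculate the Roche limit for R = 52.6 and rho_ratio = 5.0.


d_Roche = 2.46 * 52.6 * 5.0^(1/3) = 221.264

221.264


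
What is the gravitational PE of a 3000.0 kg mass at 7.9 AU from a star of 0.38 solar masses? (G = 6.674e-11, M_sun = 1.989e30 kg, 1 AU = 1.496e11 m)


M = 0.38 * 1.989e30 kg = 7.5582e+29 kg; r = 7.9 AU * 1.496e11 m/AU = 1.18184e+12 m. U = -GM*m/r = -(6.674e-11 * 7.5582e+29 * 3000.0) / 1.18184e+12 = -1.280e+11

-1.280e+11 J


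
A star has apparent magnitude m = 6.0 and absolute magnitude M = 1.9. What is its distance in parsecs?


d = 10^((m - M + 5)/5) = 10^((6.0 - 1.9 + 5)/5) = 66.0693

66.0693 pc


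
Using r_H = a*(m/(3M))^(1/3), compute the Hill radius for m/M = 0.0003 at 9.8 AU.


r_H = a * (m/3M)^(1/3) = 9.8 * (0.0003/3)^(1/3) = 0.4549

0.4549 AU


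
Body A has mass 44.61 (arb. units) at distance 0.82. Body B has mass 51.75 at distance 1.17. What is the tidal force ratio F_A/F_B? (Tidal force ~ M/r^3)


Ratio = (M1/r1^3) / (M2/r2^3) = (44.61/0.82^3) / (51.75/1.17^3) = 2.504

2.504


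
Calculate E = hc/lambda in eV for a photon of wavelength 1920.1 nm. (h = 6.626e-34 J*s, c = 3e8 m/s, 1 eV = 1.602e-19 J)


E = hc/lambda = 6.626e-34 * 3e8 / 1.920e-06 = 1.035e-19 J = 0.6462 eV

0.6462 eV


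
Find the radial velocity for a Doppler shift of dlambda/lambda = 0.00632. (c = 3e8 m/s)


v = (dlambda/lambda) * c = 0.00632 * 3e8 = 1.896e+06

1.896e+06 m/s


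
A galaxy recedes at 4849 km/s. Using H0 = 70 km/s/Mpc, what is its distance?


d = v / H0 = 4849 / 70 = 69.2714

69.2714 Mpc


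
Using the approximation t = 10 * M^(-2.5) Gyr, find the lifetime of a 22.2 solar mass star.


t = 10 * M^(-2.5) = 10 * 22.2^(-2.5) = 0.0043

0.0043 Gyr


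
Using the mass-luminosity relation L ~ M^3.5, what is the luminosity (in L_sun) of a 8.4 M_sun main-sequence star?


L/L_sun = (M/M_sun)^3.5 = 8.4^3.5 = 1717.8194

1717.8194 L_sun


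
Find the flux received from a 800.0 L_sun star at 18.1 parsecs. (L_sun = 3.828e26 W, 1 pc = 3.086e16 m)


F = L / (4*pi*d^2) = 3.062e+29 / (4*pi*(5.586e+17)^2) = 7.811e-08

7.811e-08 W/m^2


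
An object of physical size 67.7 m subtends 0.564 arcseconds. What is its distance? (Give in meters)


D = size / theta_rad, theta_rad = 0.564 * pi/(180*3600) = 2.734e-06, D = 2.476e+07

2.476e+07 m


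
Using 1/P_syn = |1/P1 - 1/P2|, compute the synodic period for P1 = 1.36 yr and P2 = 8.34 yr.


1/P_syn = |1/P1 - 1/P2| = |1/1.36 - 1/8.34| => P_syn = 1.625

1.625 years


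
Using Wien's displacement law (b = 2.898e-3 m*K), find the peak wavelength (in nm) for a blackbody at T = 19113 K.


lam_max = b / T = 2.898e-3 / 19113 = 1.516e-07 m = 151.6245 nm

151.6245 nm


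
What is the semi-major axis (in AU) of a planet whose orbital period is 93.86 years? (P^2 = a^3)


a = P^(2/3) = 93.86^(2/3) = 20.6532

20.6532 AU


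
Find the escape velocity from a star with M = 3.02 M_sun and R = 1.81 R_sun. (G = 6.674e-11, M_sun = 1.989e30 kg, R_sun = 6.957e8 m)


M = 3.02 * 1.989e30 kg = 6.00678e+30 kg; R = 1.81 * 6.957e8 m = 1.259217e+09 m. v_esc = sqrt(2GM/R) = sqrt(2 * 6.674e-11 * 6.00678e+30 / 1.259217e+09) = 797955.5008

797955.5008 m/s


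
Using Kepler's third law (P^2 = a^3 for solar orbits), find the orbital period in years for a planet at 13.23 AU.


P = a^(3/2) = 13.23^1.5 = 48.1216

48.1216 years


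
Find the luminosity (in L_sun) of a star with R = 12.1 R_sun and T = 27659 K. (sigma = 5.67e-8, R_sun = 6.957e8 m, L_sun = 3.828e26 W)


R = 12.1 * 6.957e8 m = 8.41797e+09 m. L = 4*pi*R^2*sigma*T^4 = 4*pi*(8.41797e+09)^2 * 5.67e-8 * 27659^4 = 2.954973344e+31 W. L/L_sun = 2.954973344e+31 / 3.828e26 = 77193.661

77193.661 L_sun


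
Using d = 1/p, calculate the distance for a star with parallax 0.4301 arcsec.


d = 1/p = 1/0.4301 = 2.325

2.325 pc


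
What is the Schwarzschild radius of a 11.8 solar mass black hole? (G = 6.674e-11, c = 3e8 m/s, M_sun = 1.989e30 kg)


M = 11.8 * 1.989e30 kg = 2.34702e+31 kg. rs = 2GM/c^2 = 2 * 6.674e-11 * 2.34702e+31 / (3e8)^2 = 34808.9144

34808.9144 m


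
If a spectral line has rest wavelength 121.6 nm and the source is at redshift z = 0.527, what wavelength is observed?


lam_obs = lam_emit * (1 + z) = 121.6 * (1 + 0.527) = 185.6832

185.6832 nm


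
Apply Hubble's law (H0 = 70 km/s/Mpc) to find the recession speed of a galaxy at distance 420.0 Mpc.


v = H0 * d = 70 * 420.0 = 29400.0

29400.0 km/s


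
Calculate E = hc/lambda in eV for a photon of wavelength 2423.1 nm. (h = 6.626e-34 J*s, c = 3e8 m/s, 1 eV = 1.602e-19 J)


E = hc/lambda = 6.626e-34 * 3e8 / 2.423e-06 = 8.204e-20 J = 0.5121 eV

0.5121 eV


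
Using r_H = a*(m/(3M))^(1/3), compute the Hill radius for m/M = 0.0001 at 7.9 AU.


r_H = a * (m/3M)^(1/3) = 7.9 * (0.0001/3)^(1/3) = 0.2542

0.2542 AU


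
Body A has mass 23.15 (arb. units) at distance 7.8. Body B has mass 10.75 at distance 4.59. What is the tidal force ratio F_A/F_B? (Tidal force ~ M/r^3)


Ratio = (M1/r1^3) / (M2/r2^3) = (23.15/7.8^3) / (10.75/4.59^3) = 0.4388

0.4388


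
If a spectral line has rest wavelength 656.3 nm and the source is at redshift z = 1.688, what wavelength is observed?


lam_obs = lam_emit * (1 + z) = 656.3 * (1 + 1.688) = 1764.1344

1764.1344 nm


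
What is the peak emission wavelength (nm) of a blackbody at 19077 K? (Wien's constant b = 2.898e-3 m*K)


lam_max = b / T = 2.898e-3 / 19077 = 1.519e-07 m = 151.9107 nm

151.9107 nm


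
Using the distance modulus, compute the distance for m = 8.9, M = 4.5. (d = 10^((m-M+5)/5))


d = 10^((m - M + 5)/5) = 10^((8.9 - 4.5 + 5)/5) = 75.8578

75.8578 pc


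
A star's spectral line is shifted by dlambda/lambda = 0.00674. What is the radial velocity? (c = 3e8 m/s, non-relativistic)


v = (dlambda/lambda) * c = 0.00674 * 3e8 = 2.022e+06

2.022e+06 m/s


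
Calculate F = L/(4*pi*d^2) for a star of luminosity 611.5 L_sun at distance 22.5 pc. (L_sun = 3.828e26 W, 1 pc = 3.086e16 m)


F = L / (4*pi*d^2) = 2.341e+29 / (4*pi*(6.944e+17)^2) = 3.864e-08

3.864e-08 W/m^2


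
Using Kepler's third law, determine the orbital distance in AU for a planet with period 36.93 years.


a = P^(2/3) = 36.93^(2/3) = 11.0897

11.0897 AU


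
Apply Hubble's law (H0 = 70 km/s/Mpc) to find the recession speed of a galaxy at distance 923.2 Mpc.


v = H0 * d = 70 * 923.2 = 64624.0

64624.0 km/s


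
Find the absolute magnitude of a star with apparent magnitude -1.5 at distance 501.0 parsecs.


M = m - 5*log10(d) + 5 = -1.5 - 5*log10(501.0) + 5 = -9.9992

-9.9992


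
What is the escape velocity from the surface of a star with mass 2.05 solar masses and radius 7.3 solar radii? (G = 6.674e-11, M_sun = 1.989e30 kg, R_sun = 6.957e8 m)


M = 2.05 * 1.989e30 kg = 4.07745e+30 kg; R = 7.3 * 6.957e8 m = 5.07861e+09 m. v_esc = sqrt(2GM/R) = sqrt(2 * 6.674e-11 * 4.07745e+30 / 5.07861e+09) = 327363.2995

327363.2995 m/s


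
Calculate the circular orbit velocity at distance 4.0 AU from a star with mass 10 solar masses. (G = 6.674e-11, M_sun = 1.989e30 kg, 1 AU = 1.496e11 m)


v = sqrt(GM/r) = sqrt(6.674e-11 * 1.989e+31 / 5.984e+11) = 47099.3269

47099.3269 m/s


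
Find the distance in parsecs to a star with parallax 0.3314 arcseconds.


d = 1/p = 1/0.3314 = 3.0175

3.0175 pc


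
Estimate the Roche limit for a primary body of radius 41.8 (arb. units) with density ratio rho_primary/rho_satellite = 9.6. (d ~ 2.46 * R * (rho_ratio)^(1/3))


d_Roche = 2.46 * 41.8 * 9.6^(1/3) = 218.5421

218.5421


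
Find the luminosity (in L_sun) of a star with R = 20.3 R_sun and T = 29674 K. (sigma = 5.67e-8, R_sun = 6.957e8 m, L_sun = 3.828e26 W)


R = 20.3 * 6.957e8 m = 1.412271e+10 m. L = 4*pi*R^2*sigma*T^4 = 4*pi*(1.412271e+10)^2 * 5.67e-8 * 29674^4 = 1.101877652e+32 W. L/L_sun = 1.101877652e+32 / 3.828e26 = 287846.8265

287846.8265 L_sun


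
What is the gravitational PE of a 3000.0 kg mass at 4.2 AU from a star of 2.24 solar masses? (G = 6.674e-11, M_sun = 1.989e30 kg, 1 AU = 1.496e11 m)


M = 2.24 * 1.989e30 kg = 4.45536e+30 kg; r = 4.2 AU * 1.496e11 m/AU = 6.2832e+11 m. U = -GM*m/r = -(6.674e-11 * 4.45536e+30 * 3000.0) / 6.2832e+11 = -1.420e+12

-1.420e+12 J


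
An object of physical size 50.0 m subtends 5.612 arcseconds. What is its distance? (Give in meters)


D = size / theta_rad, theta_rad = 5.612 * pi/(180*3600) = 2.721e-05, D = 1.838e+06

1.838e+06 m


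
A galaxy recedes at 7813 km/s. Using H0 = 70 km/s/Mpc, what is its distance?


d = v / H0 = 7813 / 70 = 111.6143

111.6143 Mpc


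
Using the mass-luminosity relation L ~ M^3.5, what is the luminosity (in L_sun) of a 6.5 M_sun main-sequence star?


L/L_sun = (M/M_sun)^3.5 = 6.5^3.5 = 700.1591

700.1591 L_sun


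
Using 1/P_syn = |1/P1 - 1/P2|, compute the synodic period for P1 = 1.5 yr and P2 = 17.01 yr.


1/P_syn = |1/P1 - 1/P2| = |1/1.5 - 1/17.01| => P_syn = 1.6451

1.6451 years


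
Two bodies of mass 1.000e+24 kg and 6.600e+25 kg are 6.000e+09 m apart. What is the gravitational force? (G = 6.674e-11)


F = G*m1*m2/r^2 = 6.674e-11 * 1.000e+24 * 6.600e+25 / (6.000e+09)^2 = 6.674e-11 * 6.600e+49 / 3.600e+19 = 1.224e+20

1.224e+20 N


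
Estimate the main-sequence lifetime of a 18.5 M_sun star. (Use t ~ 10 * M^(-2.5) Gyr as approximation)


t = 10 * M^(-2.5) = 10 * 18.5^(-2.5) = 0.0068

0.0068 Gyr


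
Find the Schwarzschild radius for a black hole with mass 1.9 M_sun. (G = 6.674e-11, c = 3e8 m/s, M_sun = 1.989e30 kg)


M = 1.9 * 1.989e30 kg = 3.7791e+30 kg. rs = 2GM/c^2 = 2 * 6.674e-11 * 3.7791e+30 / (3e8)^2 = 5604.8252

5604.8252 m


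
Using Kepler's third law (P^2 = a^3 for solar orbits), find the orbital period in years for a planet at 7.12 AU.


P = a^(3/2) = 7.12^1.5 = 18.9985

18.9985 years


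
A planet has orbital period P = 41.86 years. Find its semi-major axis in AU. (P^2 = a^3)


a = P^(2/3) = 41.86^(2/3) = 12.0559

12.0559 AU


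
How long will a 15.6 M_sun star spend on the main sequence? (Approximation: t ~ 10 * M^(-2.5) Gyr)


t = 10 * M^(-2.5) = 10 * 15.6^(-2.5) = 0.0104

0.0104 Gyr


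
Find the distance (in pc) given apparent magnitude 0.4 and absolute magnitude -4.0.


d = 10^((m - M + 5)/5) = 10^((0.4 - -4.0 + 5)/5) = 75.8578

75.8578 pc


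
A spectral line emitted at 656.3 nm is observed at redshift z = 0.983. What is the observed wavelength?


lam_obs = lam_emit * (1 + z) = 656.3 * (1 + 0.983) = 1301.4429

1301.4429 nm


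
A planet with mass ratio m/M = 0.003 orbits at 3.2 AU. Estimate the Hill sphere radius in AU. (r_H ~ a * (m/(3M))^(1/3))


r_H = a * (m/3M)^(1/3) = 3.2 * (0.003/3)^(1/3) = 0.32

0.32 AU


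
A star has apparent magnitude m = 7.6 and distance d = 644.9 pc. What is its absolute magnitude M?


M = m - 5*log10(d) + 5 = 7.6 - 5*log10(644.9) + 5 = -1.4475

-1.4475


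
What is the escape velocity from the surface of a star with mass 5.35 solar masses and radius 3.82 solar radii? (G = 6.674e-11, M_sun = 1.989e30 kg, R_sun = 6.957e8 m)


M = 5.35 * 1.989e30 kg = 1.064115e+31 kg; R = 3.82 * 6.957e8 m = 2.657574e+09 m. v_esc = sqrt(2GM/R) = sqrt(2 * 6.674e-11 * 1.064115e+31 / 2.657574e+09) = 731071.2385

731071.2385 m/s


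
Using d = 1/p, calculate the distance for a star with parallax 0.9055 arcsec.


d = 1/p = 1/0.9055 = 1.1044

1.1044 pc


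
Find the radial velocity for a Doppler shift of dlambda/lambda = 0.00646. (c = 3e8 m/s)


v = (dlambda/lambda) * c = 0.00646 * 3e8 = 1.938e+06

1.938e+06 m/s


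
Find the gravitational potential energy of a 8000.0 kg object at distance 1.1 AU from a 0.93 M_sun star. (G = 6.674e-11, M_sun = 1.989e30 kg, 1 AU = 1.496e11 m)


M = 0.93 * 1.989e30 kg = 1.84977e+30 kg; r = 1.1 AU * 1.496e11 m/AU = 1.6456e+11 m. U = -GM*m/r = -(6.674e-11 * 1.84977e+30 * 8000.0) / 1.6456e+11 = -6.002e+12

-6.002e+12 J


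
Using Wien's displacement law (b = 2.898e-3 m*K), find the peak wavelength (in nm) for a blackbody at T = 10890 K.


lam_max = b / T = 2.898e-3 / 10890 = 2.661e-07 m = 266.1157 nm

266.1157 nm


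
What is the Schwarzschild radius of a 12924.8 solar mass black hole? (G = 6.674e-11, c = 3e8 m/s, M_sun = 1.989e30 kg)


M = 12924.8 * 1.989e30 kg = 2.57074272e+34 kg. rs = 2GM/c^2 = 2 * 6.674e-11 * 2.57074272e+34 / (3e8)^2 = 3.813e+07

3.813e+07 m


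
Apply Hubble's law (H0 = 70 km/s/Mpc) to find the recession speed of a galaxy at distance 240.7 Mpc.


v = H0 * d = 70 * 240.7 = 16849.0

16849.0 km/s


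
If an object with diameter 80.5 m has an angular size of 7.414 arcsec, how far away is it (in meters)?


D = size / theta_rad, theta_rad = 7.414 * pi/(180*3600) = 3.594e-05, D = 2.240e+06

2.240e+06 m


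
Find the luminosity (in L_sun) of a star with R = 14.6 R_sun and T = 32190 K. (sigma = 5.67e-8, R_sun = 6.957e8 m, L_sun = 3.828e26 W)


R = 14.6 * 6.957e8 m = 1.015722e+10 m. L = 4*pi*R^2*sigma*T^4 = 4*pi*(1.015722e+10)^2 * 5.67e-8 * 32190^4 = 7.892717306e+31 W. L/L_sun = 7.892717306e+31 / 3.828e26 = 206183.8377

206183.8377 L_sun


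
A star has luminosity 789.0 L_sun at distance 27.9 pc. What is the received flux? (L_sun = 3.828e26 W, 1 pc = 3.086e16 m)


F = L / (4*pi*d^2) = 3.020e+29 / (4*pi*(8.610e+17)^2) = 3.242e-08

3.242e-08 W/m^2


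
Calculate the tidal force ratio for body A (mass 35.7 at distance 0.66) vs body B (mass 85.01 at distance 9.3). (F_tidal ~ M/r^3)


Ratio = (M1/r1^3) / (M2/r2^3) = (35.7/0.66^3) / (85.01/9.3^3) = 1174.9388

1174.9388


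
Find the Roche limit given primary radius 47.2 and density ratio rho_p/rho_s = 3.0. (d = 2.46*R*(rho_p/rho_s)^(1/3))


d_Roche = 2.46 * 47.2 * 3.0^(1/3) = 167.4625

167.4625


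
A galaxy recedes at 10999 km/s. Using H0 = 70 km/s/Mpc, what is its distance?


d = v / H0 = 10999 / 70 = 157.1286

157.1286 Mpc


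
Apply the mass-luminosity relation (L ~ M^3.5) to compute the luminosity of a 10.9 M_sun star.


L/L_sun = (M/M_sun)^3.5 = 10.9^3.5 = 4275.5574

4275.5574 L_sun


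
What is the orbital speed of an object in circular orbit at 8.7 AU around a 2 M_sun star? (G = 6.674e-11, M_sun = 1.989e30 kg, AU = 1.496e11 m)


v = sqrt(GM/r) = sqrt(6.674e-11 * 3.978e+30 / 1.302e+12) = 14282.363

14282.363 m/s


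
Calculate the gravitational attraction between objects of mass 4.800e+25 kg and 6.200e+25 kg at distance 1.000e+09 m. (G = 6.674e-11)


F = G*m1*m2/r^2 = 6.674e-11 * 4.800e+25 * 6.200e+25 / (1.000e+09)^2 = 6.674e-11 * 2.976e+51 / 1.000e+18 = 1.986e+23

1.986e+23 N


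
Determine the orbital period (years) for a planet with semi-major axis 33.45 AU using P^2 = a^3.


P = a^(3/2) = 33.45^1.5 = 193.4613

193.4613 years


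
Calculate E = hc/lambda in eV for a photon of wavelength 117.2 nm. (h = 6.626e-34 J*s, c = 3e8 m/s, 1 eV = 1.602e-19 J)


E = hc/lambda = 6.626e-34 * 3e8 / 1.172e-07 = 1.696e-18 J = 10.5872 eV

10.5872 eV


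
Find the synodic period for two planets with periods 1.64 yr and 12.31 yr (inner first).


1/P_syn = |1/P1 - 1/P2| = |1/1.64 - 1/12.31| => P_syn = 1.8921

1.8921 years


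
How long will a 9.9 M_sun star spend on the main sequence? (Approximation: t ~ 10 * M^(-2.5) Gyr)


t = 10 * M^(-2.5) = 10 * 9.9^(-2.5) = 0.0324

0.0324 Gyr


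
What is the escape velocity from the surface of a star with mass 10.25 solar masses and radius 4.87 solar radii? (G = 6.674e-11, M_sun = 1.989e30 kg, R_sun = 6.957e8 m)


M = 10.25 * 1.989e30 kg = 2.038725e+31 kg; R = 4.87 * 6.957e8 m = 3.388059e+09 m. v_esc = sqrt(2GM/R) = sqrt(2 * 6.674e-11 * 2.038725e+31 / 3.388059e+09) = 896214.448

896214.448 m/s


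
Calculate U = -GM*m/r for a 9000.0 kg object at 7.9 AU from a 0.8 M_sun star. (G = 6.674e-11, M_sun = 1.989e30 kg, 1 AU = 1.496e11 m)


M = 0.8 * 1.989e30 kg = 1.5912e+30 kg; r = 7.9 AU * 1.496e11 m/AU = 1.18184e+12 m. U = -GM*m/r = -(6.674e-11 * 1.5912e+30 * 9000.0) / 1.18184e+12 = -8.087e+11

-8.087e+11 J


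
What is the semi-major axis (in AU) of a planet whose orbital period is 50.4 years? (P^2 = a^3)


a = P^(2/3) = 50.4^(2/3) = 13.6444

13.6444 AU


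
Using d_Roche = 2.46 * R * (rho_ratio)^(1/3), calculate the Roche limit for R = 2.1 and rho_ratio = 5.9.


d_Roche = 2.46 * 2.1 * 5.9^(1/3) = 9.3348

9.3348


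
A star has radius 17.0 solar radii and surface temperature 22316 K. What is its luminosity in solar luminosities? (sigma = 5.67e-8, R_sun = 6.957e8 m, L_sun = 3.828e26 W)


R = 17.0 * 6.957e8 m = 1.18269e+10 m. L = 4*pi*R^2*sigma*T^4 = 4*pi*(1.18269e+10)^2 * 5.67e-8 * 22316^4 = 2.471725188e+31 W. L/L_sun = 2.471725188e+31 / 3.828e26 = 64569.6235

64569.6235 L_sun


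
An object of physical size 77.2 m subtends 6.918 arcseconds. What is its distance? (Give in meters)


D = size / theta_rad, theta_rad = 6.918 * pi/(180*3600) = 3.354e-05, D = 2.302e+06

2.302e+06 m


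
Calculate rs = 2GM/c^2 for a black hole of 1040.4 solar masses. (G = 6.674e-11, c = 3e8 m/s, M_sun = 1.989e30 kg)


M = 1040.4 * 1.989e30 kg = 2.0693556e+33 kg. rs = 2GM/c^2 = 2 * 6.674e-11 * 2.0693556e+33 / (3e8)^2 = 3.069e+06

3.069e+06 m


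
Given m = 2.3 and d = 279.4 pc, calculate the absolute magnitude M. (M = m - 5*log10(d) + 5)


M = m - 5*log10(d) + 5 = 2.3 - 5*log10(279.4) + 5 = -4.9311

-4.9311


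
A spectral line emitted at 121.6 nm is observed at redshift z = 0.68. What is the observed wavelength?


lam_obs = lam_emit * (1 + z) = 121.6 * (1 + 0.68) = 204.288

204.288 nm


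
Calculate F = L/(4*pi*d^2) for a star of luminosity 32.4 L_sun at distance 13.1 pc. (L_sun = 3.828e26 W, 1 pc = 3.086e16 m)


F = L / (4*pi*d^2) = 1.240e+28 / (4*pi*(4.043e+17)^2) = 6.039e-09

6.039e-09 W/m^2


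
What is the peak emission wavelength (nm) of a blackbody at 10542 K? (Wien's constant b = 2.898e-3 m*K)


lam_max = b / T = 2.898e-3 / 10542 = 2.749e-07 m = 274.9004 nm

274.9004 nm


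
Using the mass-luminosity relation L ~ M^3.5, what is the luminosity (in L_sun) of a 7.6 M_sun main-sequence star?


L/L_sun = (M/M_sun)^3.5 = 7.6^3.5 = 1210.1733

1210.1733 L_sun


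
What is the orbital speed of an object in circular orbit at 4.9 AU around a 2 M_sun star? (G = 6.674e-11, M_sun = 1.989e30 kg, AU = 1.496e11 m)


v = sqrt(GM/r) = sqrt(6.674e-11 * 3.978e+30 / 7.330e+11) = 19031.002

19031.002 m/s


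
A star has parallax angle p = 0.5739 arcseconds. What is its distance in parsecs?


d = 1/p = 1/0.5739 = 1.7425

1.7425 pc


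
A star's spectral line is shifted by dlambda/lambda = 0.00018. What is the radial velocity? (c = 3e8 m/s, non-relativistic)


v = (dlambda/lambda) * c = 0.00018 * 3e8 = 54000.0

54000.0 m/s


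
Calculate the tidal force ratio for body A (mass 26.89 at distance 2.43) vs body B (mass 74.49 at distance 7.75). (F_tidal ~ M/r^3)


Ratio = (M1/r1^3) / (M2/r2^3) = (26.89/2.43^3) / (74.49/7.75^3) = 11.7106

11.7106


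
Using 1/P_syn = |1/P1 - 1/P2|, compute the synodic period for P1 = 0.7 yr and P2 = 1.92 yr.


1/P_syn = |1/P1 - 1/P2| = |1/0.7 - 1/1.92| => P_syn = 1.1016

1.1016 years


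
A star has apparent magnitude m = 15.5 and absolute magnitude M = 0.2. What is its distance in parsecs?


d = 10^((m - M + 5)/5) = 10^((15.5 - 0.2 + 5)/5) = 11481.5362

11481.5362 pc


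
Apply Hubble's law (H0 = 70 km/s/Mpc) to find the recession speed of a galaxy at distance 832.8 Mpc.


v = H0 * d = 70 * 832.8 = 58296.0

58296.0 km/s


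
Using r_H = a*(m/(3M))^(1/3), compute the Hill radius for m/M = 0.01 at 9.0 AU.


r_H = a * (m/3M)^(1/3) = 9.0 * (0.01/3)^(1/3) = 1.3444

1.3444 AU


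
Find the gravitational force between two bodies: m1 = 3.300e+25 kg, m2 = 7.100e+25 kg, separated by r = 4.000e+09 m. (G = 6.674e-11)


F = G*m1*m2/r^2 = 6.674e-11 * 3.300e+25 * 7.100e+25 / (4.000e+09)^2 = 6.674e-11 * 2.343e+51 / 1.600e+19 = 9.773e+21

9.773e+21 N


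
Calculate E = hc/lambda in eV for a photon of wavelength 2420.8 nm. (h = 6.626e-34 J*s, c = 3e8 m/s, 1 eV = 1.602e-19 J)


E = hc/lambda = 6.626e-34 * 3e8 / 2.421e-06 = 8.211e-20 J = 0.5126 eV

0.5126 eV


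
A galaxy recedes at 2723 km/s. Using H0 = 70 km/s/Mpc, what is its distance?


d = v / H0 = 2723 / 70 = 38.9

38.9 Mpc


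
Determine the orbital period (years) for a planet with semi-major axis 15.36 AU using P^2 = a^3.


P = a^(3/2) = 15.36^1.5 = 60.1987

60.1987 years


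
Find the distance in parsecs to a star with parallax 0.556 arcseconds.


d = 1/p = 1/0.556 = 1.7986

1.7986 pc


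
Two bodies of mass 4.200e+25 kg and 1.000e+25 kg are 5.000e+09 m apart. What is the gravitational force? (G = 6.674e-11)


F = G*m1*m2/r^2 = 6.674e-11 * 4.200e+25 * 1.000e+25 / (5.000e+09)^2 = 6.674e-11 * 4.200e+50 / 2.500e+19 = 1.121e+21

1.121e+21 N


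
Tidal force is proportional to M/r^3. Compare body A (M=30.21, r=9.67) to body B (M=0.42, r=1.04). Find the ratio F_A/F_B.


Ratio = (M1/r1^3) / (M2/r2^3) = (30.21/9.67^3) / (0.42/1.04^3) = 0.0895

0.0895


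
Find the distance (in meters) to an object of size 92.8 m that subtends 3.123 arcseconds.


D = size / theta_rad, theta_rad = 3.123 * pi/(180*3600) = 1.514e-05, D = 6.129e+06

6.129e+06 m


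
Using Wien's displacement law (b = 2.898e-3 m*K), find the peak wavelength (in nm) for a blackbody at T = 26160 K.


lam_max = b / T = 2.898e-3 / 26160 = 1.108e-07 m = 110.7798 nm

110.7798 nm


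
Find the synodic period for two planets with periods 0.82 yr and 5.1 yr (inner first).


1/P_syn = |1/P1 - 1/P2| = |1/0.82 - 1/5.1| => P_syn = 0.9771

0.9771 years


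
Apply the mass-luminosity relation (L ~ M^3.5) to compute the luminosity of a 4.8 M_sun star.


L/L_sun = (M/M_sun)^3.5 = 4.8^3.5 = 242.2949

242.2949 L_sun


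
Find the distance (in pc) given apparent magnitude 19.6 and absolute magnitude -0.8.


d = 10^((m - M + 5)/5) = 10^((19.6 - -0.8 + 5)/5) = 120226.4435

120226.4435 pc


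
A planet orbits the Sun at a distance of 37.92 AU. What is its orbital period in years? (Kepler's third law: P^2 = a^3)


P = a^(3/2) = 37.92^1.5 = 233.5084

233.5084 years


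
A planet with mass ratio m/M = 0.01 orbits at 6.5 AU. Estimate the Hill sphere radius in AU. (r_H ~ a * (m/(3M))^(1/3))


r_H = a * (m/3M)^(1/3) = 6.5 * (0.01/3)^(1/3) = 0.971

0.971 AU


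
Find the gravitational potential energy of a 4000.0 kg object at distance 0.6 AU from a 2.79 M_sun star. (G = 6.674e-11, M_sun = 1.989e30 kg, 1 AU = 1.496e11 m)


M = 2.79 * 1.989e30 kg = 5.54931e+30 kg; r = 0.6 AU * 1.496e11 m/AU = 8.976e+10 m. U = -GM*m/r = -(6.674e-11 * 5.54931e+30 * 4000.0) / 8.976e+10 = -1.650e+13

-1.650e+13 J


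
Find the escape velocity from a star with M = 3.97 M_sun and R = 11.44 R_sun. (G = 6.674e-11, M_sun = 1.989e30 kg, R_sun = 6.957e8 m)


M = 3.97 * 1.989e30 kg = 7.89633e+30 kg; R = 11.44 * 6.957e8 m = 7.958808e+09 m. v_esc = sqrt(2GM/R) = sqrt(2 * 6.674e-11 * 7.89633e+30 / 7.958808e+09) = 363912.2961

363912.2961 m/s


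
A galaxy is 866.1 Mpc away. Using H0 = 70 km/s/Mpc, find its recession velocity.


v = H0 * d = 70 * 866.1 = 60627.0

60627.0 km/s
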